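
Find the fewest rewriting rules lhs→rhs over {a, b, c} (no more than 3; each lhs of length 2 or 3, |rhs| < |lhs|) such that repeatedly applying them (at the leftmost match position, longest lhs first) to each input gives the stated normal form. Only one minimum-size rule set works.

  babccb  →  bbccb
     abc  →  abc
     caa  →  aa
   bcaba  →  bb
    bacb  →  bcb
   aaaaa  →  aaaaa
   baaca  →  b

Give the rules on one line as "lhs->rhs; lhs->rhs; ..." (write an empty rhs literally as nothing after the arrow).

ba->b; ca->a

  | babccb => bbccb
  | abc
  | caa => aa
  | bcaba => baba => bba => bb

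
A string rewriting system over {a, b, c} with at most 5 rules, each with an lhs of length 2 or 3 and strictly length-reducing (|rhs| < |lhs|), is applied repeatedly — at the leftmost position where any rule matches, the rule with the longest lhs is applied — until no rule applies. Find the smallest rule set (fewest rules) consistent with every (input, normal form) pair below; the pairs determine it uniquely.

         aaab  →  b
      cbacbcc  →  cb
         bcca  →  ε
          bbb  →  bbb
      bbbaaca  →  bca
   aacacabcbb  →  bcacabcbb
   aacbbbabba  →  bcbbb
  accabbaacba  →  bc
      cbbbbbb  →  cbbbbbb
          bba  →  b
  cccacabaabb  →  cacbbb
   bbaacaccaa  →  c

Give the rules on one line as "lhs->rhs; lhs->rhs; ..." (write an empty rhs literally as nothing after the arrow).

  | aaab => bab => b
  | cbacbcc => ccbcc => cbcc => cb
  | bcca => ba => ε
  | bbb

aa->b; ba->; cc->; ccb->cb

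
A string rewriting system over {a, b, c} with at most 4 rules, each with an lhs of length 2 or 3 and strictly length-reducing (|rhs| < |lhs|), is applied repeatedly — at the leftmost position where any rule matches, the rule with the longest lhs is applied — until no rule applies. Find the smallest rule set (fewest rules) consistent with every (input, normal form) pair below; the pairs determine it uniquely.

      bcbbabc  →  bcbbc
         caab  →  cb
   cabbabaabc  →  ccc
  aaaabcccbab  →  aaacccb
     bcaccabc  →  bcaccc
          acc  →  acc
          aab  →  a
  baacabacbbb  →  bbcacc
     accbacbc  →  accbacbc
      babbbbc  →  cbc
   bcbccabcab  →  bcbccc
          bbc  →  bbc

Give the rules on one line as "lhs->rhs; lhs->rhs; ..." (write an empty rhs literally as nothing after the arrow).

ab->; baa->bb; bbb->c; caa->c

  | bcbbabc => bcbbc
  | caab => cb
  | cabbabaabc => cbabaabc => cbaabc => cbbbc => ccc
  | aaaabcccbab => aaacccbab => aaacccb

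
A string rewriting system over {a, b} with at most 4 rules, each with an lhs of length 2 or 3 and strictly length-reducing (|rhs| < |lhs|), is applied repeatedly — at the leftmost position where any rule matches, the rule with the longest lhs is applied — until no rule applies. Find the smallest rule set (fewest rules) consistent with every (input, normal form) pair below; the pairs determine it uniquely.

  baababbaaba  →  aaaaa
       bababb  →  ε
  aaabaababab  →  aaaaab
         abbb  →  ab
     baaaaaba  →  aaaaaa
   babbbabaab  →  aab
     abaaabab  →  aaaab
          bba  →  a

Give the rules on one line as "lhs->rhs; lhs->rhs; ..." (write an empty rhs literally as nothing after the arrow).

ba->a; bab->b; bb->

  | baababbaaba => aababbaaba => aabbaaba => aaaaba => aaaaa
  | bababb => babb => bb => ε
  | aaabaababab => aaaaababab => aaaaabab => aaaaab
  | abbb => ab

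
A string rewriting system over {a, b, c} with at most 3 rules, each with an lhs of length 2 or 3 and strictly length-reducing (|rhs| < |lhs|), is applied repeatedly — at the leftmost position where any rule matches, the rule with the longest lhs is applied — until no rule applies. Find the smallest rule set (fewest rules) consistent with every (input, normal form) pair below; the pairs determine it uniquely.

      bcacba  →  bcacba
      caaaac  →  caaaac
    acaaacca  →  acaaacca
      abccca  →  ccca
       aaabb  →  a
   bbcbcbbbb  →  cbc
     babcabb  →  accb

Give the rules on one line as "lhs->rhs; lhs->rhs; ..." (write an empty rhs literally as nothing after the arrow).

ab->; bab->ac; bb->

  | bcacba
  | caaaac
  | acaaacca
  | abccca => ccca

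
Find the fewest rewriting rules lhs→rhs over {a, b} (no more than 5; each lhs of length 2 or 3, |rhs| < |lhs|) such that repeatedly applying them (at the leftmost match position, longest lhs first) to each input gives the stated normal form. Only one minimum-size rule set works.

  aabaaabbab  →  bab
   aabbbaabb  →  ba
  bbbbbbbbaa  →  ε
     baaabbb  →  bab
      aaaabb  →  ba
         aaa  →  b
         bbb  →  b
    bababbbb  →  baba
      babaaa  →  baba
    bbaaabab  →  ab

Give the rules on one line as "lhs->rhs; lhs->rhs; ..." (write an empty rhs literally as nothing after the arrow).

aa->; aaa->b; baa->ba; bb->

  | aabaaabbab => baaabbab => baabbab => babbab => baab => bab
  | aabbbaabb => bbbaabb => baabb => babb => ba
  | bbbbbbbbaa => bbbbbbaa => bbbbaa => bbaa => aa => ε
  | baaabbb => baabbb => babbb => bab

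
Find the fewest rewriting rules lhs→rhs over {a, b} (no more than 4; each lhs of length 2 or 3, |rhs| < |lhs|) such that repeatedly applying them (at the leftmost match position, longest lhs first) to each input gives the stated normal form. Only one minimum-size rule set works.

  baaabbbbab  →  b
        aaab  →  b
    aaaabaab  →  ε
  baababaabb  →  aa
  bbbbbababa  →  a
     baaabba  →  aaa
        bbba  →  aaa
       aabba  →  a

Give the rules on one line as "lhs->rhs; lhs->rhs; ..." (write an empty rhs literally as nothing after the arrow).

ab->b; bb->; bbb->aa

  | baaabbbbab => baabbbbab => babbbbab => bbbbbab => aabbab => abbab => bbab => ab => b
  | aaab => aab => ab => b
  | aaaabaab => aaabaab => aabaab => abaab => baab => bab => bb => ε
  | baababaabb => bababaabb => bbabaabb => abaabb => baabb => babb => bbb => aa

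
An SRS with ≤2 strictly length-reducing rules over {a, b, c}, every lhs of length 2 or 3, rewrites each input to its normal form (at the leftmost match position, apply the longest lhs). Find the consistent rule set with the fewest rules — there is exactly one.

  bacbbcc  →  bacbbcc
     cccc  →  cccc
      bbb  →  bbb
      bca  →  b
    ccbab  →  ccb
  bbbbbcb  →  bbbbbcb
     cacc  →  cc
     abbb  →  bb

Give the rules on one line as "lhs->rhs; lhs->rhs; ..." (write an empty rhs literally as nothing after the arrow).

ab->; ca->

  | bacbbcc
  | cccc
  | bbb
  | bca => b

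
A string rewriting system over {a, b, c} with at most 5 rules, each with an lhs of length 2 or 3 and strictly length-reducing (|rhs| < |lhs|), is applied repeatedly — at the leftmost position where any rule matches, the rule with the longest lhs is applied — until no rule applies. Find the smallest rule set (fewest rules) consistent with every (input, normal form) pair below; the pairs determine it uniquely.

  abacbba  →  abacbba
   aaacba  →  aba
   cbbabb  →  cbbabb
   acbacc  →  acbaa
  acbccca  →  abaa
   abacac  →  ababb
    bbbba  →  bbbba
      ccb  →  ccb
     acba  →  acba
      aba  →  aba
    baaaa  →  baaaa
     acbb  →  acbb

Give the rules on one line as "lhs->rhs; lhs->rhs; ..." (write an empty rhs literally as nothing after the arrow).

aac->; acc->aa; bc->a; cac->bb

  | abacbba
  | aaacba => aba
  | cbbabb
  | acbacc => acbaa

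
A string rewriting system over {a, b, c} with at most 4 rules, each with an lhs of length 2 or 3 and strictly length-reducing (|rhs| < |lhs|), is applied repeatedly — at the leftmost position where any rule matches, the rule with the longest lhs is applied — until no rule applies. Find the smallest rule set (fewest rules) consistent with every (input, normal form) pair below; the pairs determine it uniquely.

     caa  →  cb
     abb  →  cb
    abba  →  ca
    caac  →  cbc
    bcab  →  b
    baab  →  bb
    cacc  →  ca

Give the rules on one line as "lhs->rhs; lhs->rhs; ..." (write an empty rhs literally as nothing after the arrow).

aa->b; ab->c; ba->a; cc->

  | caa => cb
  | abb => cb
  | abba => cba => ca
  | caac => cbc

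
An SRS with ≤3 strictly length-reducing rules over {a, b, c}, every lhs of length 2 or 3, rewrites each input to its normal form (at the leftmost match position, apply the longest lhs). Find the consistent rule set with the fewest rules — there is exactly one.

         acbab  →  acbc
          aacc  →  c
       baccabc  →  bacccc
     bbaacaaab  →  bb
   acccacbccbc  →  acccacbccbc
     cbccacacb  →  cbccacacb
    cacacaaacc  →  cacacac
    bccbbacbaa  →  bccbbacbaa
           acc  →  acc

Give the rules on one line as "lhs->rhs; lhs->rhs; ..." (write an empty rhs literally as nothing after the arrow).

aac->; ab->c

  | acbab => acbc
  | aacc => c
  | baccabc => bacccc
  | bbaacaaab => bbaaab => bbaac => bb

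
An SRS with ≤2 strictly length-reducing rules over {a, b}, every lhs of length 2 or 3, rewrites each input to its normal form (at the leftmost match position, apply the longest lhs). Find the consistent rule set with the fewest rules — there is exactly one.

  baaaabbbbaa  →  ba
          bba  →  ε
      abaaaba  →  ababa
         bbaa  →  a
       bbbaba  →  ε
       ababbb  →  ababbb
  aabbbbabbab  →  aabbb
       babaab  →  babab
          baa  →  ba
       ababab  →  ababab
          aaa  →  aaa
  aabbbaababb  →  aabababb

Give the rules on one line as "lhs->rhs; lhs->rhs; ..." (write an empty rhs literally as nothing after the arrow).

  | baaaabbbbaa => baaabbbbaa => baabbbbaa => babbbbaa => babba => ba
  | bba => ε
  | abaaaba => abaaba => ababa
  | bbaa => a

baa->ba; bba->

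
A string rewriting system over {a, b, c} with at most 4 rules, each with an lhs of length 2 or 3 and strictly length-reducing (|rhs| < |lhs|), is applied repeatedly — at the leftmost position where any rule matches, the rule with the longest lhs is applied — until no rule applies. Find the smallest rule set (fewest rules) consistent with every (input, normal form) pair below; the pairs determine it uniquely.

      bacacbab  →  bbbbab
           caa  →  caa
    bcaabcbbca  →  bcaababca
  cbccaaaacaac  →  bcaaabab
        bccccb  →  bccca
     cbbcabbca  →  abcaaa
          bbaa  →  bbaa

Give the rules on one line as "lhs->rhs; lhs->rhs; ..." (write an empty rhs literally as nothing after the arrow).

ac->b; bbc->a; cb->a

  | bacacbab => bbacbab => bbbbab
  | caa
  | bcaabcbbca => bcaababca
  | cbccaaaacaac => accaaaacaac => bcaaaacaac => bcaaabaac => bcaaabab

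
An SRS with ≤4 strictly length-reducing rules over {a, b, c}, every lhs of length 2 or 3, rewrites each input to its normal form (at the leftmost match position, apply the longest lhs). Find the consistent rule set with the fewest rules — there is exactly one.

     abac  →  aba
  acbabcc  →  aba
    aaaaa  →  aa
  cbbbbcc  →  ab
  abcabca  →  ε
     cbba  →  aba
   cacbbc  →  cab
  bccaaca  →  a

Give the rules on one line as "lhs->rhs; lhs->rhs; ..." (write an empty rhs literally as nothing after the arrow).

aaa->bc; ac->a; bc->; cb->a

  | abac => aba
  | acbabcc => ababcc => abac => aba
  | aaaaa => bcaa => aa
  | cbbbbcc => abbbcc => abbc => ab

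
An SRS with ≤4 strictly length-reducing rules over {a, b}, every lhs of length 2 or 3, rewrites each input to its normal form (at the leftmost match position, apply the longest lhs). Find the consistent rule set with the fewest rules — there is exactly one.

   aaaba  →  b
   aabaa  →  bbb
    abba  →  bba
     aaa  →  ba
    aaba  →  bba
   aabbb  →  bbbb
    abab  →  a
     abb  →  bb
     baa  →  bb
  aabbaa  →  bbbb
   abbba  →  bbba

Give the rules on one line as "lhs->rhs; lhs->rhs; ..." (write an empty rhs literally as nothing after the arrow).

  | aaaba => baba => aa => b
  | aabaa => bbaa => bbb
  | abba => bba
  | aaa => ba

aa->b; ab->b; bab->a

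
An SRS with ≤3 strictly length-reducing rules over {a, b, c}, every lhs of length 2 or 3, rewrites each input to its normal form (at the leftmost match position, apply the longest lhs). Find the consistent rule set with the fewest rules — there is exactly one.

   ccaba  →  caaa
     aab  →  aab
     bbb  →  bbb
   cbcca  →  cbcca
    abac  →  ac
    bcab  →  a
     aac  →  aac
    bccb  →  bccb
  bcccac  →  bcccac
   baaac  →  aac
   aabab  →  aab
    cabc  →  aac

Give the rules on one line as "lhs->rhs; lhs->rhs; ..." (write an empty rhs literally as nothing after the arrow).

  | ccaba => caaa
  | aab
  | bbb
  | cbcca

ba->; cab->aa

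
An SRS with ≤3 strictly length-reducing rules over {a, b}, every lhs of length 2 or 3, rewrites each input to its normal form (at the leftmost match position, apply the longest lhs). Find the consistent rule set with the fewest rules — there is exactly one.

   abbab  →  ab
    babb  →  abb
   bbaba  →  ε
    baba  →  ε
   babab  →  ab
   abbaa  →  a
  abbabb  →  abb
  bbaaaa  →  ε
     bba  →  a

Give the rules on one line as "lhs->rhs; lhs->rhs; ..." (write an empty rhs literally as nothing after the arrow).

aa->; aab->ab; ba->a

  | abbab => abab => aab => ab
  | babb => abb
  | bbaba => baba => aba => aa => ε
  | baba => aba => aa => ε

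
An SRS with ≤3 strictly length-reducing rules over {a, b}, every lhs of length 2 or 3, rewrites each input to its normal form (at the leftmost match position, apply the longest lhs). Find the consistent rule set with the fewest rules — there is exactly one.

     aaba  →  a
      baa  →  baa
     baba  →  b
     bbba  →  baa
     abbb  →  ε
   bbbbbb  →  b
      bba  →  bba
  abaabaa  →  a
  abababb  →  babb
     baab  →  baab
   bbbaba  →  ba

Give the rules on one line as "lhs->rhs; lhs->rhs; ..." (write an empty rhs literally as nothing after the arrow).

  | aaba => a
  | baa
  | baba => b
  | bbba => baa

aba->; bbb->ba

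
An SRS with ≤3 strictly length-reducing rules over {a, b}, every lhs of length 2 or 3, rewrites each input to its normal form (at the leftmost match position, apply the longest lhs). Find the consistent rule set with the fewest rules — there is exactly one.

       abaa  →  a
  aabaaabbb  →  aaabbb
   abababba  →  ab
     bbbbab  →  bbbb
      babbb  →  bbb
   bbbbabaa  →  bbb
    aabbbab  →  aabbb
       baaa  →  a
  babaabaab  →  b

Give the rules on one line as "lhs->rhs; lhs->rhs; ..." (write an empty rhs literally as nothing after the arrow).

  | abaa => a
  | aabaaabbb => aaabbb
  | abababba => ababba => abba => ab
  | bbbbab => bbbb

ba->; baa->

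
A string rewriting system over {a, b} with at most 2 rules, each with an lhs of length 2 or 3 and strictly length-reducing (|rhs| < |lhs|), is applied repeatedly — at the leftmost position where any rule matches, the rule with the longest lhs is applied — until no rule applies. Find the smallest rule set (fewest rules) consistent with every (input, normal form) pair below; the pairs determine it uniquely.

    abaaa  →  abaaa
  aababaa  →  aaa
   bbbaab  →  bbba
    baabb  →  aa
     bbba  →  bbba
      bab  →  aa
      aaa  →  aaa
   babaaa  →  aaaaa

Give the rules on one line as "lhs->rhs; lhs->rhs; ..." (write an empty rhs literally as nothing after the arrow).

  | abaaa
  | aababaa => aabaa => aaa
  | bbbaab => bbba
  | baabb => bab => aa

aab->a; bab->aa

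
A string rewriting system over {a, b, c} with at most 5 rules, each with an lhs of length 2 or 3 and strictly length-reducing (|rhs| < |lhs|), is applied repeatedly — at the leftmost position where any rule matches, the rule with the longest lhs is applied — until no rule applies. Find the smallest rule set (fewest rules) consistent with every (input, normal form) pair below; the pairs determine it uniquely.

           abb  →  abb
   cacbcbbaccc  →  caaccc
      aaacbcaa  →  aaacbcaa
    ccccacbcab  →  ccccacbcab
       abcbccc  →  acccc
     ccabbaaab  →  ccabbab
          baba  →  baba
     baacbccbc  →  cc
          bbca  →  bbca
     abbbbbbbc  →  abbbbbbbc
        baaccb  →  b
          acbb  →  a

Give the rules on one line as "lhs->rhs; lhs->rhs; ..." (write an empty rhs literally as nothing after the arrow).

  | abb
  | cacbcbbaccc => caccbaccc => caaccc
  | aaacbcaa
  | ccccacbcab

baa->b; bcb->c; cbb->; ccb->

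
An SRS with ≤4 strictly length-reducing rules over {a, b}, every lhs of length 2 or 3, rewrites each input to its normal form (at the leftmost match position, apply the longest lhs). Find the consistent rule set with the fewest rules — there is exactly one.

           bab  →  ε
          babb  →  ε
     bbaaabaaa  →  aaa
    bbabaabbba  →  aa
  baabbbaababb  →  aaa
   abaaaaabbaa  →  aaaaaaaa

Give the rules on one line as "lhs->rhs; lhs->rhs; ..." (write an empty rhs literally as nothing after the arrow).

abb->aa; ba->; bab->ba

  | bab => ba => ε
  | babb => bab => ba => ε
  | bbaaabaaa => baabaaa => abaaa => aaa
  | bbabaabbba => bbaaabbba => baabbba => abbba => aaba => aa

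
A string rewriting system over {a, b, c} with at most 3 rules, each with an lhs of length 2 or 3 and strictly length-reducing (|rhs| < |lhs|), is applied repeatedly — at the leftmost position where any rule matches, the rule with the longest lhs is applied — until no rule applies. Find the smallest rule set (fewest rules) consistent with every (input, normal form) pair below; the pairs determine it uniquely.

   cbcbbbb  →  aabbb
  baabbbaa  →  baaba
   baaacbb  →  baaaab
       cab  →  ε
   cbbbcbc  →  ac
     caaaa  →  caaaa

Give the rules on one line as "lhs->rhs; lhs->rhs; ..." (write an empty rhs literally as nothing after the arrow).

  | cbcbbbb => acbbbb => aabbb
  | baabbbaa => baaba
  | baaacbb => baaaab
  | cab => ε

bba->; cab->; cb->a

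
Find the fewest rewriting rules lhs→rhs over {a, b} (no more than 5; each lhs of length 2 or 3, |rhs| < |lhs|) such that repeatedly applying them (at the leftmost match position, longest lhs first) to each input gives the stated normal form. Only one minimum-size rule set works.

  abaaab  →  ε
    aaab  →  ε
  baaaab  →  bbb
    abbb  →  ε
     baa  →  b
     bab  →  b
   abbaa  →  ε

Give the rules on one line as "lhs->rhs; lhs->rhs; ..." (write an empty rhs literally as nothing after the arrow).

  | abaaab => aaab => ab => ε
  | aaab => ab => ε
  | baaaab => baab => bbb
  | abbb => abb => ab => ε

aa->; aab->bb; ab->; abb->ab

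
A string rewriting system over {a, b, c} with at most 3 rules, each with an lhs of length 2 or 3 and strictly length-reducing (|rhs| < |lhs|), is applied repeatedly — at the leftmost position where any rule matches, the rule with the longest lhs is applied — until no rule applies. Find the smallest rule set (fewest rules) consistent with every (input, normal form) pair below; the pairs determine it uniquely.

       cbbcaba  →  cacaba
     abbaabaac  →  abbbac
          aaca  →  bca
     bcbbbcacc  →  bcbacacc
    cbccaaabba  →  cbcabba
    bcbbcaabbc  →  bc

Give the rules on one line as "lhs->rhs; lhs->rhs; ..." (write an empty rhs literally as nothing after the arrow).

aa->b; bbc->ac; caa->

  | cbbcaba => cacaba
  | abbaabaac => abbbbaac => abbbbbc => abbbac
  | aaca => bca
  | bcbbbcacc => bcbacacc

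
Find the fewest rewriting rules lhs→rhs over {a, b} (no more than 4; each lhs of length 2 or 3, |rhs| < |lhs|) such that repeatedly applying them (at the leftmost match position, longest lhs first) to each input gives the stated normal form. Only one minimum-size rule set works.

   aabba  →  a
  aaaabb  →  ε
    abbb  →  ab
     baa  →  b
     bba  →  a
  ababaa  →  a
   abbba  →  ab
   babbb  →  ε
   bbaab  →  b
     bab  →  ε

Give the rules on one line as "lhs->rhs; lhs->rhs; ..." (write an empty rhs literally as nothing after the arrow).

  | aabba => bba => a
  | aaaabb => aabb => bb => ε
  | abbb => ab
  | baa => ba => b

aa->; ba->b; bb->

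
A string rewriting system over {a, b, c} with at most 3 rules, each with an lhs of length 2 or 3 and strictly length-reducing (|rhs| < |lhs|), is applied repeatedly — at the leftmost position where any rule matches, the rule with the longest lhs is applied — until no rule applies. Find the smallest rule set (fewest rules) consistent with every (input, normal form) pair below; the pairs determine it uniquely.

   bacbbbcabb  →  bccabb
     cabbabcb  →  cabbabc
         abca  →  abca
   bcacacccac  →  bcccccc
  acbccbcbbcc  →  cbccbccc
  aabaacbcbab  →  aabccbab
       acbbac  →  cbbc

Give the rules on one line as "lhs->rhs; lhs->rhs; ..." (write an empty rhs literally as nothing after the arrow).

ac->c; bcb->bc

  | bacbbbcabb => bcbbbcabb => bcbbcabb => bcbcabb => bccabb
  | cabbabcb => cabbabc
  | abca
  | bcacacccac => bccacccac => bcccccac => bcccccc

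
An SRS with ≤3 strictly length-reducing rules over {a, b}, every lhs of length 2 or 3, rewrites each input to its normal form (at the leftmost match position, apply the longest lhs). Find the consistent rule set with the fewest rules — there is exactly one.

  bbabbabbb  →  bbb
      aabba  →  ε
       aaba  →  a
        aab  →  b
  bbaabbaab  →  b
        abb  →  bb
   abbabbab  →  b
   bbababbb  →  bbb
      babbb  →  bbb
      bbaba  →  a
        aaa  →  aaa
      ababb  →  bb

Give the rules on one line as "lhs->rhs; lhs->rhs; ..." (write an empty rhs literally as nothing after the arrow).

  | bbabbabbb => bbabbb => bbb
  | aabba => abba => bba => ε
  | aaba => aba => ba => a
  | aab => ab => b

ab->b; ba->a; bba->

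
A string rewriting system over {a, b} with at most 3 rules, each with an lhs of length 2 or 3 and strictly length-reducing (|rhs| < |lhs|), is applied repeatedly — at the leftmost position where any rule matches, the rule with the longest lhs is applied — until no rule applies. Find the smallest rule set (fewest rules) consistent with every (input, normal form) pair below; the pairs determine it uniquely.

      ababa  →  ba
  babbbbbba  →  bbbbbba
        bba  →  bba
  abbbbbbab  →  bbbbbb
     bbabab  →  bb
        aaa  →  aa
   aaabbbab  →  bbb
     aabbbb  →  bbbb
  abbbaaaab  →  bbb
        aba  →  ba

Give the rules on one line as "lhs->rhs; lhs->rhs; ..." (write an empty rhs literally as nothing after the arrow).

  | ababa => baba => ba
  | babbbbbba => bbbbbba
  | bba
  | abbbbbbab => bbbbbbab => bbbbbb

aaa->aa; ab->b; bab->b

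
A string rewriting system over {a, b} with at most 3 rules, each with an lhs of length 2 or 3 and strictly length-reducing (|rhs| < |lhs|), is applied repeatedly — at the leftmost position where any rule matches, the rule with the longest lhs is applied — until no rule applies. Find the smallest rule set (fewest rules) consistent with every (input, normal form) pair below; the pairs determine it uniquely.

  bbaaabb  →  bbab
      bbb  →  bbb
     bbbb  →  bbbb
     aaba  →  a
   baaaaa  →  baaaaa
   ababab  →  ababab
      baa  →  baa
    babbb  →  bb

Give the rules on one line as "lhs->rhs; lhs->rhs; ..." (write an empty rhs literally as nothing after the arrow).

aab->; abb->

  | bbaaabb => bbab
  | bbb
  | bbbb
  | aaba => a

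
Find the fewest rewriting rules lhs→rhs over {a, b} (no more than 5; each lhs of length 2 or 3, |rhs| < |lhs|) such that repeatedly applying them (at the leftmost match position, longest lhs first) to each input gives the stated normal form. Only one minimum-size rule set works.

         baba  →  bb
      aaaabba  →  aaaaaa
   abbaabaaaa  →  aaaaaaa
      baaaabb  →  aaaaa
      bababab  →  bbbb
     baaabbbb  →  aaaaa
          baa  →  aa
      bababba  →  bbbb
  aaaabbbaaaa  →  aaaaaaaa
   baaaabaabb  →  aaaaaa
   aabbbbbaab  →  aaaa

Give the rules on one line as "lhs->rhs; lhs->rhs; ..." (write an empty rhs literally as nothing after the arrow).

ab->; abb->aa; ba->b; baa->aa

  | baba => bba => bb
  | aaaabba => aaaaaa
  | abbaabaaaa => aaaabaaaa => aaaaaaa
  | baaaabb => aaaabb => aaaaa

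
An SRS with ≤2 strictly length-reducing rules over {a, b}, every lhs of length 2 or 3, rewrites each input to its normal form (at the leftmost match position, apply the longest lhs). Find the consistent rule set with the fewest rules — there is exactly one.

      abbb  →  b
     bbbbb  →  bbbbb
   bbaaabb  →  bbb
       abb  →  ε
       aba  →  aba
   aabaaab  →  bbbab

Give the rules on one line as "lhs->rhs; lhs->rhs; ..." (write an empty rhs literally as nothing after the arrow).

  | abbb => b
  | bbbbb
  | bbaaabb => bbbabb => bbb
  | abb => ε

aa->b; abb->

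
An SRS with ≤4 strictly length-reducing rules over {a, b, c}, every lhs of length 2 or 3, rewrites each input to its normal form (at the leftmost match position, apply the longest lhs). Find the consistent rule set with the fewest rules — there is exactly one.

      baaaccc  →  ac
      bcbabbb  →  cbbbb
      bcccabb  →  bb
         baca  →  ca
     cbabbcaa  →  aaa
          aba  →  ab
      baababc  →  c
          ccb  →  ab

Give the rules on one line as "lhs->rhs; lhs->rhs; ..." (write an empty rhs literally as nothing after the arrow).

aca->; ba->b; bc->c; cc->a

  | baaaccc => baaccc => baccc => bccc => ccc => ac
  | bcbabbb => cbabbb => cbbbb
  | bcccabb => cccabb => acabb => bb
  | baca => bca => ca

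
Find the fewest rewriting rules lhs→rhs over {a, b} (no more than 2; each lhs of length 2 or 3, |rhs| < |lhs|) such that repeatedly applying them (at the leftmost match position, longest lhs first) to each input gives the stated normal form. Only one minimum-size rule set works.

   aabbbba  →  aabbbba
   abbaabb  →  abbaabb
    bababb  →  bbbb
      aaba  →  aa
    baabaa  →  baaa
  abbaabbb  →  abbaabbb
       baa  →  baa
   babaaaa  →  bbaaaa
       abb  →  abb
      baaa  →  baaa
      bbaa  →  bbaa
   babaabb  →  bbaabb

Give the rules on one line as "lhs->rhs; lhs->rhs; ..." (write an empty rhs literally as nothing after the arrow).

aba->a; bab->bb

  | aabbbba
  | abbaabb
  | bababb => bbabb => bbbb
  | aaba => aa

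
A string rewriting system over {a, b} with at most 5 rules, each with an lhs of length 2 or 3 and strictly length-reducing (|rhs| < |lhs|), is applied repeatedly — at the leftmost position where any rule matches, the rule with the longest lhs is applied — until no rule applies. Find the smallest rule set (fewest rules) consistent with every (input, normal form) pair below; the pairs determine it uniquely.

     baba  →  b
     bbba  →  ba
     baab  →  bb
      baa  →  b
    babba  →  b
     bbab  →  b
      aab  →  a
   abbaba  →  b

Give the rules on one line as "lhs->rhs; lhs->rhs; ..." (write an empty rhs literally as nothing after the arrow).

  | baba => baa => b
  | bbba => bab => ba
  | baab => bb
  | baa => b

ab->; baa->b; bab->ba; bba->ab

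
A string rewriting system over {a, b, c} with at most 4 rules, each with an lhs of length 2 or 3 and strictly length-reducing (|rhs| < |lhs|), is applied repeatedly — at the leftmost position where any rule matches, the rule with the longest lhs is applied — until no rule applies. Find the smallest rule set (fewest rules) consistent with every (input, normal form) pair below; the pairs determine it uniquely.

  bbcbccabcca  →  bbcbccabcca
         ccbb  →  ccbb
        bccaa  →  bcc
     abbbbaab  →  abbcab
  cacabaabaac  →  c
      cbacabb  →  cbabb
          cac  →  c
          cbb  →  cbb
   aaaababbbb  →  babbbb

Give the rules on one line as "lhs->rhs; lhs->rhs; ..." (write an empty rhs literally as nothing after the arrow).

  | bbcbccabcca
  | ccbb
  | bccaa => bcc
  | abbbbaab => abbcab

aa->; ac->; bba->c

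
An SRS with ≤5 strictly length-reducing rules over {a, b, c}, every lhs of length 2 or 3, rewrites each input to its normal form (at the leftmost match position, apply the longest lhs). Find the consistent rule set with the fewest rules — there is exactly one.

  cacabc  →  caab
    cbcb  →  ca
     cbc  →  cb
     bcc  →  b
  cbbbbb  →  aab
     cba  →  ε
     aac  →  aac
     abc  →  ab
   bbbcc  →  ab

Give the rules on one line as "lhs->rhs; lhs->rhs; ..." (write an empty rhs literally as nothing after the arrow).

  | cacabc => caabc => caab
  | cbcb => cbb => ca
  | cbc => cb
  | bcc => bc => b

bb->a; bc->b; cab->ab; cba->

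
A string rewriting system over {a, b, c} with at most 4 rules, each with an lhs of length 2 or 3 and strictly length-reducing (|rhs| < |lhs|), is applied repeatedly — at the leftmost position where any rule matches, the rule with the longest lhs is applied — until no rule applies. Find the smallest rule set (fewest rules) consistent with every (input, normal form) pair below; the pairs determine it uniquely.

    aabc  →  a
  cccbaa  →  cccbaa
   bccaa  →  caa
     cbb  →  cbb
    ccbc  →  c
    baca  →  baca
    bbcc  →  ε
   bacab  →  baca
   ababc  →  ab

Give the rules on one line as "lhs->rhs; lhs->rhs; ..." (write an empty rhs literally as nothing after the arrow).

  | aabc => a
  | cccbaa
  | bccaa => caa
  | cbb

abc->; bc->; cab->ca; cbc->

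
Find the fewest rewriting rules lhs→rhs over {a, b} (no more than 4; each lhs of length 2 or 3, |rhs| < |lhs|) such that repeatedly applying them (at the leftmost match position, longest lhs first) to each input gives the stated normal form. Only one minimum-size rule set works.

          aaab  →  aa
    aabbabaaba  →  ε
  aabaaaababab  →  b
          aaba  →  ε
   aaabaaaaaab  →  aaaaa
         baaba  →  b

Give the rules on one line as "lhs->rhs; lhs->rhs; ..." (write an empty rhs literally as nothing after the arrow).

ab->; aba->bb; abb->; bb->

  | aaab => aa
  | aabbabaaba => aabaaba => abbaba => aba => bb => ε
  | aabaaaababab => abbaaababab => aaababab => aabbbab => abab => bbb => b
  | aaba => abb => ε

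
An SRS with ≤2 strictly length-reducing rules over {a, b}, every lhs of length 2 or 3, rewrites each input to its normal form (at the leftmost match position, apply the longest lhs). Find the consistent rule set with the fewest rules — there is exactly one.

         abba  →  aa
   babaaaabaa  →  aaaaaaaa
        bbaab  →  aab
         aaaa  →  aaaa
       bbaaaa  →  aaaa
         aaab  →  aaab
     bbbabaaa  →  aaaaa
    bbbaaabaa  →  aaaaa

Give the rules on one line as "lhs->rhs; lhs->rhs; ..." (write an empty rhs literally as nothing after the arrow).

ba->a; bab->aa

  | abba => aba => aa
  | babaaaabaa => aaaaaabaa => aaaaaaaa
  | bbaab => baab => aab
  | aaaa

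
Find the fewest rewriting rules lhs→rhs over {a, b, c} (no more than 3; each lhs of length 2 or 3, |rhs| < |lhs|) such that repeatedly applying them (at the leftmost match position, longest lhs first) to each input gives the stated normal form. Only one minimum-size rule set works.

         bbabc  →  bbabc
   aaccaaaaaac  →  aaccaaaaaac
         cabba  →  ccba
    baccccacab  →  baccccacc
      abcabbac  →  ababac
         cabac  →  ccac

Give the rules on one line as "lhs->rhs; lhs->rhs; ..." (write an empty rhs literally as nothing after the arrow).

  | bbabc
  | aaccaaaaaac
  | cabba => ccba
  | baccccacab => baccccacc

bcc->ba; cab->cc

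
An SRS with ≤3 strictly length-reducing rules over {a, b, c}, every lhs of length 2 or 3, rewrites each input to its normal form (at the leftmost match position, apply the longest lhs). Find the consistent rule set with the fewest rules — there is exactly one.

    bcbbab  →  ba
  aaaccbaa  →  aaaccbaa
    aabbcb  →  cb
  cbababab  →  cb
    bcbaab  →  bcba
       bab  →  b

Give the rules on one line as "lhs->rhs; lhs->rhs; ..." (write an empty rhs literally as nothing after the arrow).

  | bcbbab => baab => ba
  | aaaccbaa
  | aabbcb => abcb => cb
  | cbababab => cbabab => cbab => cb

ab->; cbb->a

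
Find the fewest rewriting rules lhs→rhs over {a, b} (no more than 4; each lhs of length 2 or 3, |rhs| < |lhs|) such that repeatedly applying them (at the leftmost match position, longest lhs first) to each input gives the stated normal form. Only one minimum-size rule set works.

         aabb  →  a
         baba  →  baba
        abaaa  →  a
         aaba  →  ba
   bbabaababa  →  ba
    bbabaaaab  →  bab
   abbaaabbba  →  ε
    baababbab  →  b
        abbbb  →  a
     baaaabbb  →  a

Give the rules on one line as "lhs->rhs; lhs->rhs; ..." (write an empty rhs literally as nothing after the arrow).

  | aabb => bb => a
  | baba
  | abaaa => abba => a
  | aaba => ba

aa->; aaa->ba; abb->; bb->a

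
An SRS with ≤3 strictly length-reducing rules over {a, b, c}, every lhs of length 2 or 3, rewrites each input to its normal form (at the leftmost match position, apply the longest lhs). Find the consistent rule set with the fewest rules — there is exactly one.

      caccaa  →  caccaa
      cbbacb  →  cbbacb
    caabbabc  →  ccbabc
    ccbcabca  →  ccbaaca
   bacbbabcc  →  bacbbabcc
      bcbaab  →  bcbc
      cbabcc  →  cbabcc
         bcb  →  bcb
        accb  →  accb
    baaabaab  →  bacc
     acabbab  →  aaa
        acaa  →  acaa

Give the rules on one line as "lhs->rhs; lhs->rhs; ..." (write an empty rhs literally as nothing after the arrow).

  | caccaa
  | cbbacb
  | caabbabc => ccbabc
  | ccbcabca => ccbaaca

aab->c; cab->aa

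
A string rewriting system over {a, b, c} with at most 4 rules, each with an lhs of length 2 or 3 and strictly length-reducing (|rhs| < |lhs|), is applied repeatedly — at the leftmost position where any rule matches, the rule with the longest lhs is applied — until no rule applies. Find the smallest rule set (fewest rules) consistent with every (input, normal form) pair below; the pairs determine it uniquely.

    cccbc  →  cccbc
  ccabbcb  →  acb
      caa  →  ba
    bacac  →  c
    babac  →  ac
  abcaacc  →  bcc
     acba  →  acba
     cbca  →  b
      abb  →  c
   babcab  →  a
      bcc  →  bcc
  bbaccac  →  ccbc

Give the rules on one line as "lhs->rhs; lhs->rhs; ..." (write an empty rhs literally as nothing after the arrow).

aa->c; bab->; bb->a; ca->b

  | cccbc
  | ccabbcb => cbbbcb => cabcb => bbcb => acb
  | caa => ba
  | bacac => babc => c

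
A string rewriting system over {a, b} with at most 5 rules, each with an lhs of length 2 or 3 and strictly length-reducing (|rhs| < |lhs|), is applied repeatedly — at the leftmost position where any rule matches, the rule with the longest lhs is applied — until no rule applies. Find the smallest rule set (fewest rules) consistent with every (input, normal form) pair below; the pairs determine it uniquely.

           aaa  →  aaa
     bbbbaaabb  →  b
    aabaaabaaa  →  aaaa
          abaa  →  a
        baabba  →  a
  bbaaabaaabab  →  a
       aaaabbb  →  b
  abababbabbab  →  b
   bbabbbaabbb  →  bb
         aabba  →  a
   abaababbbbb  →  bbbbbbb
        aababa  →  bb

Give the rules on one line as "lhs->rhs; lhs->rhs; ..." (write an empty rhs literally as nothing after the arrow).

  | aaa
  | bbbbaaabb => bbbaaabb => bbaaabb => baaabb => aaabb => ab => b
  | aabaaabaaa => aaabaaa => aaaa
  | abaa => bba => ba => a

aab->; ab->b; aba->bb; ba->a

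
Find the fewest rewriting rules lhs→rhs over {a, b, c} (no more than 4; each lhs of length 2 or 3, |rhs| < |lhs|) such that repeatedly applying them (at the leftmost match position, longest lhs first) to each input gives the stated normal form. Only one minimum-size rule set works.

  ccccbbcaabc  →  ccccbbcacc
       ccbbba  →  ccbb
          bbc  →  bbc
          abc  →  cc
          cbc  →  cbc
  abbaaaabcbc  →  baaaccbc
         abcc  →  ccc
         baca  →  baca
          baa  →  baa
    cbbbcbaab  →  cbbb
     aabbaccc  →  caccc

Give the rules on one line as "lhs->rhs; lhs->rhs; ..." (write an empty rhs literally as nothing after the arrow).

ab->c; bba->b; cba->ba

  | ccccbbcaabc => ccccbbcacc
  | ccbbba => ccbb
  | bbc
  | abc => cc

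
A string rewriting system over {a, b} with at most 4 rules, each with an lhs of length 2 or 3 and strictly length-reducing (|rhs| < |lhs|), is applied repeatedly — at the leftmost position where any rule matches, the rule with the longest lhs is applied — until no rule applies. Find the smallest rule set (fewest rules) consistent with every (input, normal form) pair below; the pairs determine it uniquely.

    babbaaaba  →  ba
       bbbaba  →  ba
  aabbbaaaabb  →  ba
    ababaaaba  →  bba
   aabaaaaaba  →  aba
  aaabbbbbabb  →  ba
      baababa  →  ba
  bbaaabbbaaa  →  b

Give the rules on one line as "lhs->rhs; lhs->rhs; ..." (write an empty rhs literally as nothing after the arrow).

  | babbaaaba => bbaaaba => baba => ba
  | bbbaba => baaba => ba
  | aabbbaaaabb => bbbbaaaabb => babaaaabb => baaaabb => aabb => bbb => ba
  | ababaaaba => abaaaba => aaba => bba

aa->b; baa->; bab->b; bbb->ba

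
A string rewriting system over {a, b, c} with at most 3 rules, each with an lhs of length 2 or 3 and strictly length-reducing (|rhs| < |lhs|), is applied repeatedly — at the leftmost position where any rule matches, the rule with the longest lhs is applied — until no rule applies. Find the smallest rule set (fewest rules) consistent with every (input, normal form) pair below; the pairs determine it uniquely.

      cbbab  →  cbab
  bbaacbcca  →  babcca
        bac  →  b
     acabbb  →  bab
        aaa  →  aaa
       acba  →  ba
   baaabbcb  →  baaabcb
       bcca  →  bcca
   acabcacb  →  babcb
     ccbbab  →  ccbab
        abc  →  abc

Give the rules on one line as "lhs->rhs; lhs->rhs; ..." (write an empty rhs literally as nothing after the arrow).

ac->b; bb->b

  | cbbab => cbab
  | bbaacbcca => baacbcca => babbcca => babcca
  | bac => bb => b
  | acabbb => babbb => babb => bab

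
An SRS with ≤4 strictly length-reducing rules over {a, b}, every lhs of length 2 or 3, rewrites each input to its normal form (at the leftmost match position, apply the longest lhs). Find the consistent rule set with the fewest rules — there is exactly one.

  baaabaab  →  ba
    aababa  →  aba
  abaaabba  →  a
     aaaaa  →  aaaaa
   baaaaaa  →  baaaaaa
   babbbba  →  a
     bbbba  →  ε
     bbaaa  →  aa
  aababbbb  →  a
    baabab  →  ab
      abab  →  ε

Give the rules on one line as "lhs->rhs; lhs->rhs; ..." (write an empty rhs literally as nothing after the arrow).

  | baaabaab => baaab => ba
  | aababa => aba
  | abaaabba => ababa => aaba => a
  | aaaaa

aab->; bab->ab; bb->; bba->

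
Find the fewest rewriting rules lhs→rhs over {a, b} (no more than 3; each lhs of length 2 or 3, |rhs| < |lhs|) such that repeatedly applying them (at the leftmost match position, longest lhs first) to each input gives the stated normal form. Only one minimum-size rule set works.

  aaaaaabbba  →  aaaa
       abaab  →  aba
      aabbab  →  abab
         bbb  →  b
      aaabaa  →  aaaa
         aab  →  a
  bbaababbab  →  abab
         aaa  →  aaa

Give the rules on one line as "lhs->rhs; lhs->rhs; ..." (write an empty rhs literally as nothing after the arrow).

aab->a; bb->

  | aaaaaabbba => aaaaabba => aaaaba => aaaa
  | abaab => aba
  | aabbab => abab
  | bbb => b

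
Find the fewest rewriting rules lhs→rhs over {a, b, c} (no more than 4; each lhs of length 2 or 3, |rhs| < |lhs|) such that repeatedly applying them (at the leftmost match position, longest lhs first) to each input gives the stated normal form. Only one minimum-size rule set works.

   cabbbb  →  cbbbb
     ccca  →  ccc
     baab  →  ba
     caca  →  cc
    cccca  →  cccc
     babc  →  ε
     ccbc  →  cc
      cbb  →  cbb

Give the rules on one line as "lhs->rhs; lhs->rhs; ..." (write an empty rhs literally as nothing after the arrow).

  | cabbbb => cbbbb
  | ccca => ccc
  | baab => ba
  | caca => cca => cc

ab->; bc->; ca->c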